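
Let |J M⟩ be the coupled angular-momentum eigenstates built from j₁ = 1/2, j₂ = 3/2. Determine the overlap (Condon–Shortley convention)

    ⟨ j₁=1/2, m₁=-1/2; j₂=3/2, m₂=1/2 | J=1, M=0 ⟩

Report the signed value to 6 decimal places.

-0.707107  (= −√(1/2))

√[3·1!0!2!/4! · 0!1!2!1!1!1!] = √(1/2)
  +(−1)^1/∏(1,0,0,1,0,1)! = -1  (running -1)
⟨..|..⟩ = √(1/2)·(-1) = -0.707107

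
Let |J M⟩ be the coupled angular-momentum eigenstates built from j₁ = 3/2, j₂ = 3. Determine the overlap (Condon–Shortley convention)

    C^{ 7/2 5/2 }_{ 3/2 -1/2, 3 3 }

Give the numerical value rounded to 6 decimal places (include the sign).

-0.617213

triangle: 1!×2!×5!/9! = 240/362880
(j±m)!: 1!×2!×6!×0!×6!×1! = 1036800
prefactor² = (2J+1)×Δ×N² = 38400/7
  k=1: −1/(1!×0!×1!×5!×1!×0!) = -1/120
Σ = -1/120  ⇒  CG² = 38400/7×(-1/120)² = 8/21
CG = −√(8/21) = -0.617213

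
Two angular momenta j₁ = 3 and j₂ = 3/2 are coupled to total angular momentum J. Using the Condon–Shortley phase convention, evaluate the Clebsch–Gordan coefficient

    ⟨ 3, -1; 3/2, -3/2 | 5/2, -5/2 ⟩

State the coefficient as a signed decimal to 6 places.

+√(3/28) = +0.327327

triangle: 2!·4!·1!/8! = 48/40320
(j±m)!: 2!·4!·0!·3!·0!·5! = 34560
prefactor² = (2J+1)·Δ·N² = 1728/7
  k=0: +1/(0!·2!·4!·0!·0!·1!) = 1/48
Σ = 1/48  ⇒  CG² = 1728/7·1/48² = 3/28
CG = +√(3/28) = +0.327327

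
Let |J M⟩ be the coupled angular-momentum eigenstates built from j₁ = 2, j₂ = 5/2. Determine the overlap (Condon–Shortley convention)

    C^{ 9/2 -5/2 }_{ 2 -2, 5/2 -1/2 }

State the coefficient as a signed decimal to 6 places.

j₁+j₂−J=0  J+j₁−j₂=4  J−j₁+j₂=5  j₁+j₂+J+1=10
(j₁±m₁, j₂±m₂, J±M) = (0,4,2,3,2,7)
P² = 23040
sum k=0..0:
  [0] +1/288 = 1/288
S = 1/288
C² = P²·S² = 5/18 ; C = +0.527046

+√(5/18) ≈ +0.527046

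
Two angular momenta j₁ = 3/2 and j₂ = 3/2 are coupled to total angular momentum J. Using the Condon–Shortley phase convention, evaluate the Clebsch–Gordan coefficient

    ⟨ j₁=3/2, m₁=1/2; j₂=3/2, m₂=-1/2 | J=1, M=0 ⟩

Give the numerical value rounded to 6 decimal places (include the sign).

-0.223607  (= −√(1/20))

j₁+j₂−J=2  J+j₁−j₂=1  J−j₁+j₂=1  j₁+j₂+J+1=5
(j₁±m₁, j₂±m₂, J±M) = (2,1,1,2,1,1)
P² = 1/5
sum k=0..1:
  [0] +1/2 = 1/2
  [1] −1/1 = -1
S = -1/2
C² = P²·S² = 1/20 ; C = -0.223607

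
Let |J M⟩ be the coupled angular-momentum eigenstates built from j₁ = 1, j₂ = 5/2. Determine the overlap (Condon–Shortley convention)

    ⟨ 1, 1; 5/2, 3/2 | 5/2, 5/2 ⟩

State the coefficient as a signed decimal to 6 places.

+√(2/7) = +0.534522

j₁+j₂−J=1  J+j₁−j₂=1  J−j₁+j₂=4  j₁+j₂+J+1=7
(j₁±m₁, j₂±m₂, J±M) = (2,0,4,1,5,0)
P² = 1152/7
sum k=0..0:
  [0] +1/24 = 1/24
S = 1/24
C² = P²·S² = 2/7 ; C = +0.534522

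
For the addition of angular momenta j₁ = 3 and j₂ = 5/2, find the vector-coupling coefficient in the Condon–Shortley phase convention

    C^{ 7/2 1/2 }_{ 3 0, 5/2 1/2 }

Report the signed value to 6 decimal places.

−√(4/21) ≈ -0.436436

triangle: 2!*4!*3!/10! = 288/3628800
(j±m)!: 3!*3!*3!*2!*4!*3! = 62208
prefactor² = (2J+1)*Δ*N² = 6912/175
  k=0: +1/(0!*2!*3!*3!*1!*0!) = 1/72
  k=1: −1/(1!*1!*2!*2!*2!*1!) = -1/8
  k=2: +1/(2!*0!*1!*1!*3!*2!) = 1/24
Σ = -5/72  ⇒  CG² = 6912/175*(-5/72)² = 4/21
CG = −√(4/21) = -0.436436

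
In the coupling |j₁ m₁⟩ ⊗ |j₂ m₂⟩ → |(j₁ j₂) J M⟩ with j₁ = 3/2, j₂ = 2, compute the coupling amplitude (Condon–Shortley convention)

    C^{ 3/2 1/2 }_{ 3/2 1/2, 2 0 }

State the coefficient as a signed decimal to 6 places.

−√(1/5) ≈ -0.447214

√[4·2!1!2!/6! · 2!1!2!2!2!1!] = √(16/45)
  +(−1)^0/∏(0,2,1,2,0,0)! = 1/4  (running 1/4)
  +(−1)^1/∏(1,1,0,1,1,1)! = -1  (running -3/4)
⟨..|..⟩ = √(16/45)·(-3/4) = -0.447214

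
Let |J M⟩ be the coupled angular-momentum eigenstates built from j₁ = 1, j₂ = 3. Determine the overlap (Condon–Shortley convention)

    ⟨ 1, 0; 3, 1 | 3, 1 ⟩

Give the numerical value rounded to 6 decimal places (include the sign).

-0.288675  (= −√(1/12))

√[7·1!1!5!/8! · 1!1!4!2!4!2!] = √(48)
  +(−1)^0/∏(0,1,1,4,0,1)! = 1/24  (running 1/24)
  +(−1)^1/∏(1,0,0,3,1,2)! = -1/12  (running -1/24)
⟨..|..⟩ = √(48)·(-1/24) = -0.288675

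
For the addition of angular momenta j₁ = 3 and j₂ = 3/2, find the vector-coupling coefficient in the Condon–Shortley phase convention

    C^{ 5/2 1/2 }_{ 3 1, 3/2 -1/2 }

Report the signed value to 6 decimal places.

j₁+j₂−J=2  J+j₁−j₂=4  J−j₁+j₂=1  j₁+j₂+J+1=8
(j₁±m₁, j₂±m₂, J±M) = (4,2,1,2,3,2)
P² = 288/35
sum k=0..1:
  [0] +1/8 = 1/8
  [1] −1/6 = -1/6
S = -1/24
C² = P²·S² = 1/70 ; C = -0.119523

−√(1/70) = -0.119523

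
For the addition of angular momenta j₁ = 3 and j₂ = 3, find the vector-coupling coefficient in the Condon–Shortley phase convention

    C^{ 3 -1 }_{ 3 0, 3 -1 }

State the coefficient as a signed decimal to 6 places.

-0.408248

triangle: 3!×3!×3!/10! = 216/3628800
(j±m)!: 3!×3!×2!×4!×2!×4! = 82944
prefactor² = (2J+1)×Δ×N² = 864/25
  k=0: +1/(0!×3!×3!×2!×0!×1!) = 1/72
  k=1: −1/(1!×2!×2!×1!×1!×2!) = -1/8
  k=2: +1/(2!×1!×1!×0!×2!×3!) = 1/24
Σ = -5/72  ⇒  CG² = 864/25×(-5/72)² = 1/6
CG = −√(1/6) = -0.408248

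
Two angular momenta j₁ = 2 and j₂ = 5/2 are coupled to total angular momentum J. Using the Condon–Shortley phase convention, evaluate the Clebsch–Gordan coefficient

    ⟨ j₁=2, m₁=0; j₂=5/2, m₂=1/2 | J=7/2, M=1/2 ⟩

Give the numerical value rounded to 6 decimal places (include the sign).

−√(4/105) = -0.195180

triangle: 1!×3!×4!/9! = 144/362880
(j±m)!: 2!×2!×3!×2!×4!×3! = 6912
prefactor² = (2J+1)×Δ×N² = 768/35
  k=0: +1/(0!×1!×2!×3!×1!×1!) = 1/12
  k=1: −1/(1!×0!×1!×2!×2!×2!) = -1/8
Σ = -1/24  ⇒  CG² = 768/35×(-1/24)² = 4/105
CG = −√(4/105) = -0.195180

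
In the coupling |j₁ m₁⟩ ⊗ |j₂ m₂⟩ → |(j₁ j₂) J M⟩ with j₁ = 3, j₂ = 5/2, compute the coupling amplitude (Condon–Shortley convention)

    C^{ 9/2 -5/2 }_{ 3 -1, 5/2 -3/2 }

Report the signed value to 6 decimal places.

j₁+j₂−J=1  J+j₁−j₂=5  J−j₁+j₂=4  j₁+j₂+J+1=11
(j₁±m₁, j₂±m₂, J±M) = (2,4,1,4,2,7)
P² = 92160/11
sum k=0..1:
  [0] +1/144 = 1/144
  [1] −1/288 = -1/288
S = 1/288
C² = P²·S² = 10/99 ; C = +0.317821

+√(10/99) = +0.317821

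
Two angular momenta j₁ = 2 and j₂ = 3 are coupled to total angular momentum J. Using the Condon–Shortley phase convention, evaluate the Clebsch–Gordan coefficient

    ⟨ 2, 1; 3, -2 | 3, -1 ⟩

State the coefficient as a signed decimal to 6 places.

+0.500000  (= +√(1/4))

√[7·2!2!4!/9! · 3!1!1!5!2!4!] = √(64)
  +(−1)^0/∏(0,2,1,1,1,3)! = 1/12  (running 1/12)
  +(−1)^1/∏(1,1,0,0,2,4)! = -1/48  (running 1/16)
⟨..|..⟩ = √(64)·(1/16) = +0.500000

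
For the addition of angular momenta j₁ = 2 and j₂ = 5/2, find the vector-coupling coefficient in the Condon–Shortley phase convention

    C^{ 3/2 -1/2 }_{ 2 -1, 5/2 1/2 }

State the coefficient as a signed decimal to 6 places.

+0.487950  (= +√(5/21))

j₁+j₂−J=3  J+j₁−j₂=1  J−j₁+j₂=2  j₁+j₂+J+1=7
(j₁±m₁, j₂±m₂, J±M) = (1,3,3,2,1,2)
P² = 48/35
sum k=2..3:
  [2] +1/2 = 1/2
  [3] −1/12 = -1/12
S = 5/12
C² = P²·S² = 5/21 ; C = +0.487950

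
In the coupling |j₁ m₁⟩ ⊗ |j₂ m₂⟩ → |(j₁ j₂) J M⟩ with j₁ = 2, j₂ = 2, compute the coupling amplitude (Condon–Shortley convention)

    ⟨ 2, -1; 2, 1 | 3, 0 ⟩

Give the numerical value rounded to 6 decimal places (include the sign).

-0.632456

triangle: 1!×3!×3!/8! = 36/40320
(j±m)!: 1!×3!×3!×1!×3!×3! = 1296
prefactor² = (2J+1)×Δ×N² = 81/10
  k=0: +1/(0!×1!×3!×3!×0!×0!) = 1/36
  k=1: −1/(1!×0!×2!×2!×1!×1!) = -1/4
Σ = -2/9  ⇒  CG² = 81/10×(-2/9)² = 2/5
CG = −√(2/5) = -0.632456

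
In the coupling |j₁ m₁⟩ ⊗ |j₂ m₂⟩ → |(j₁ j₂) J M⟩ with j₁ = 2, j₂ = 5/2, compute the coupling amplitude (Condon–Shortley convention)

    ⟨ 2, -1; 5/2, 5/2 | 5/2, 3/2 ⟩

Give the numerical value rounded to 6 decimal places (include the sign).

+0.654654

triangle: 2!*2!*3!/8! = 24/40320
(j±m)!: 1!*3!*5!*0!*4!*1! = 17280
prefactor² = (2J+1)*Δ*N² = 432/7
  k=2: +1/(2!*0!*1!*3!*1!*0!) = 1/12
Σ = 1/12  ⇒  CG² = 432/7*1/12² = 3/7
CG = +√(3/7) = +0.654654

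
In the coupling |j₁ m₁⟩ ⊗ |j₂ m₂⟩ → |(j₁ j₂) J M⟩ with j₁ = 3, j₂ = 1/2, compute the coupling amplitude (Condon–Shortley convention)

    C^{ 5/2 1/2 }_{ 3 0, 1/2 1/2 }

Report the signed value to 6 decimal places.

-0.654654

√[6·1!5!0!/7! · 3!3!1!0!3!2!] = √(432/7)
  +(−1)^1/∏(1,0,2,0,3,0)! = -1/12  (running -1/12)
⟨..|..⟩ = √(432/7)·(-1/12) = -0.654654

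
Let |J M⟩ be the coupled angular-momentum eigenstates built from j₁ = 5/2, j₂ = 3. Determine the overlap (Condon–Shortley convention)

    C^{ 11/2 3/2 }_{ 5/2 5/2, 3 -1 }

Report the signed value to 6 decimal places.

j₁+j₂−J=0  J+j₁−j₂=5  J−j₁+j₂=6  j₁+j₂+J+1=12
(j₁±m₁, j₂±m₂, J±M) = (5,0,2,4,7,4)
P² = 16588800/11
sum k=0..0:
  [0] +1/5760 = 1/5760
S = 1/5760
C² = P²·S² = 1/22 ; C = +0.213201

+√(1/22) ≈ +0.213201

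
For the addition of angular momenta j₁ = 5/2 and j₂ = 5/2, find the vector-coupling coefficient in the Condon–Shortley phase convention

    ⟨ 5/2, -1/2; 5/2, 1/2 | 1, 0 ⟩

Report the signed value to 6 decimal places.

triangle: 4!×1!×1!/7! = 24/5040
(j±m)!: 2!×3!×3!×2!×1!×1! = 144
prefactor² = (2J+1)×Δ×N² = 72/35
  k=2: +1/(2!×2!×1!×1!×0!×0!) = 1/4
  k=3: −1/(3!×1!×0!×0!×1!×1!) = -1/6
Σ = 1/12  ⇒  CG² = 72/35×1/12² = 1/70
CG = +√(1/70) = +0.119523

+0.119523  (= +√(1/70))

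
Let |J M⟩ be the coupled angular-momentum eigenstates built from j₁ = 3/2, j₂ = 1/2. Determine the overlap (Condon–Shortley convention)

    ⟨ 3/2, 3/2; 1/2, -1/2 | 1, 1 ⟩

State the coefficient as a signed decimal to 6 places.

+0.866025

triangle: 1!·2!·0!/4! = 2/24
(j±m)!: 3!·0!·0!·1!·2!·0! = 12
prefactor² = (2J+1)·Δ·N² = 3
  k=0: +1/(0!·1!·0!·0!·2!·0!) = 1/2
Σ = 1/2  ⇒  CG² = 3·1/2² = 3/4
CG = +√(3/4) = +0.866025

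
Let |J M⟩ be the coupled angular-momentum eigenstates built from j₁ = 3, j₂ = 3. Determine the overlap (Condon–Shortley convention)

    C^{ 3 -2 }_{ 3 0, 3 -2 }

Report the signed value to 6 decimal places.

√[7·3!3!3!/10! · 3!3!1!5!1!5!] = √(216)
  +(−1)^0/∏(0,3,3,1,0,2)! = 1/72  (running 1/72)
  +(−1)^1/∏(1,2,2,0,1,3)! = -1/24  (running -1/36)
⟨..|..⟩ = √(216)·(-1/36) = -0.408248

−√(1/6) = -0.408248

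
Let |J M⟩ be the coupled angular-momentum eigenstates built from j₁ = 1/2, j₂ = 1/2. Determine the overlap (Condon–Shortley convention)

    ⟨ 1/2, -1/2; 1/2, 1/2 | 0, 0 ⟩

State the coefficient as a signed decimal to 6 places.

−√(1/2) = -0.707107

j₁+j₂−J=1  J+j₁−j₂=0  J−j₁+j₂=0  j₁+j₂+J+1=2
(j₁±m₁, j₂±m₂, J±M) = (0,1,1,0,0,0)
P² = 1/2
sum k=1..1:
  [1] −1/1 = -1
S = -1
C² = P²·S² = 1/2 ; C = -0.707107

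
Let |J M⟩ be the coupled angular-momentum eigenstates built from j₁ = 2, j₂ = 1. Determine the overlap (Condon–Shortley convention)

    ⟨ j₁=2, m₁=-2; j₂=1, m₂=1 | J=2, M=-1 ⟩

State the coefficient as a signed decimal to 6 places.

j₁+j₂−J=1  J+j₁−j₂=3  J−j₁+j₂=1  j₁+j₂+J+1=6
(j₁±m₁, j₂±m₂, J±M) = (0,4,2,0,1,3)
P² = 12
sum k=1..1:
  [1] −1/6 = -1/6
S = -1/6
C² = P²·S² = 1/3 ; C = -0.577350

−√(1/3) ≈ -0.577350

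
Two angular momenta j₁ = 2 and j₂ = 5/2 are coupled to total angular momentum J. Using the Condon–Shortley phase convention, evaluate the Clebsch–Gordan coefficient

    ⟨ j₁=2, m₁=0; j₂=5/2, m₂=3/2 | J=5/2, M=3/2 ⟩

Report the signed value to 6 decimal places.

j₁+j₂−J=2  J+j₁−j₂=2  J−j₁+j₂=3  j₁+j₂+J+1=8
(j₁±m₁, j₂±m₂, J±M) = (2,2,4,1,4,1)
P² = 288/35
sum k=1..2:
  [1] −1/6 = -1/6
  [2] +1/8 = 1/8
S = -1/24
C² = P²·S² = 1/70 ; C = -0.119523

−√(1/70) ≈ -0.119523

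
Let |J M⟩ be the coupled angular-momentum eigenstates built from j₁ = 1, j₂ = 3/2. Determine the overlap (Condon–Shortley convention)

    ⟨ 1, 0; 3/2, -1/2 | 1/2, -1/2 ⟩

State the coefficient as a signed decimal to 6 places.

triangle: 2!·0!·1!/4! = 2/24
(j±m)!: 1!·1!·1!·2!·0!·1! = 2
prefactor² = (2J+1)·Δ·N² = 1/3
  k=1: −1/(1!·1!·0!·0!·0!·1!) = -1
Σ = -1  ⇒  CG² = 1/3·(-1)² = 1/3
CG = −√(1/3) = -0.577350

-0.577350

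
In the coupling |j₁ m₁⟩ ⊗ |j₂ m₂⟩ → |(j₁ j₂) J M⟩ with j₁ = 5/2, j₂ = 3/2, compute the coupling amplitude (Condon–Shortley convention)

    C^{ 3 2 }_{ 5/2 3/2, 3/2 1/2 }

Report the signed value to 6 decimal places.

j₁+j₂−J=1  J+j₁−j₂=4  J−j₁+j₂=2  j₁+j₂+J+1=8
(j₁±m₁, j₂±m₂, J±M) = (4,1,2,1,5,1)
P² = 48
sum k=0..1:
  [0] +1/12 = 1/12
  [1] −1/24 = -1/24
S = 1/24
C² = P²·S² = 1/12 ; C = +0.288675

+0.288675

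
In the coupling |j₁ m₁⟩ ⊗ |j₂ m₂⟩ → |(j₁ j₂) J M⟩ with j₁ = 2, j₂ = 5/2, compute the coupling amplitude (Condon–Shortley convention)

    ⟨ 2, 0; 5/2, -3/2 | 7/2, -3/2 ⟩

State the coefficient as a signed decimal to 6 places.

j₁+j₂−J=1  J+j₁−j₂=3  J−j₁+j₂=4  j₁+j₂+J+1=9
(j₁±m₁, j₂±m₂, J±M) = (2,2,1,4,2,5)
P² = 512/7
sum k=0..1:
  [0] +1/12 = 1/12
  [1] −1/48 = -1/48
S = 1/16
C² = P²·S² = 2/7 ; C = +0.534522

+0.534522  (= +√(2/7))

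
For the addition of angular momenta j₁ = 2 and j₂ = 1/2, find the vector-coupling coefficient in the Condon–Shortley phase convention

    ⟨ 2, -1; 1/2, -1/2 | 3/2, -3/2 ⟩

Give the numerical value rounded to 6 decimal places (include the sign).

√[4·1!3!0!/5! · 1!3!0!1!0!3!] = √(36/5)
  +(−1)^0/∏(0,1,3,0,0,0)! = 1/6  (running 1/6)
⟨..|..⟩ = √(36/5)·(1/6) = +0.447214

+√(1/5) = +0.447214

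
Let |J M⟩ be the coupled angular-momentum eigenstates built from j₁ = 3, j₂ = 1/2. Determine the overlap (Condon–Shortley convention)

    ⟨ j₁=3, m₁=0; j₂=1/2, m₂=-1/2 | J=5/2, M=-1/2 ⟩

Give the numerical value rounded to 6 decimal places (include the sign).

+√(3/7) ≈ +0.654654

triangle: 1!·5!·0!/7! = 120/5040
(j±m)!: 3!·3!·0!·1!·2!·3! = 432
prefactor² = (2J+1)·Δ·N² = 432/7
  k=0: +1/(0!·1!·3!·0!·2!·0!) = 1/12
Σ = 1/12  ⇒  CG² = 432/7·1/12² = 3/7
CG = +√(3/7) = +0.654654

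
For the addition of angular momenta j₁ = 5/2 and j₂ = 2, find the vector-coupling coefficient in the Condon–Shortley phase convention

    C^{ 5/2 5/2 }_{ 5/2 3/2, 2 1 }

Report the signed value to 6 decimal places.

triangle: 2!×3!×2!/8! = 24/40320
(j±m)!: 4!×1!×3!×1!×5!×0! = 17280
prefactor² = (2J+1)×Δ×N² = 432/7
  k=1: −1/(1!×1!×0!×2!×3!×0!) = -1/12
Σ = -1/12  ⇒  CG² = 432/7×(-1/12)² = 3/7
CG = −√(3/7) = -0.654654

-0.654654  (= −√(3/7))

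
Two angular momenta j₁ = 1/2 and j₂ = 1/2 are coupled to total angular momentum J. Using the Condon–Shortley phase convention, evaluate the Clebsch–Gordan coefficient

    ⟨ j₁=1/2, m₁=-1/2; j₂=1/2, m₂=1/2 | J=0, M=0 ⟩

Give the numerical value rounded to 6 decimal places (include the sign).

triangle: 1!·0!·0!/2! = 1/2
(j±m)!: 0!·1!·1!·0!·0!·0! = 1
prefactor² = (2J+1)·Δ·N² = 1/2
  k=1: −1/(1!·0!·0!·0!·0!·0!) = -1
Σ = -1  ⇒  CG² = 1/2·(-1)² = 1/2
CG = −√(1/2) = -0.707107

−√(1/2) = -0.707107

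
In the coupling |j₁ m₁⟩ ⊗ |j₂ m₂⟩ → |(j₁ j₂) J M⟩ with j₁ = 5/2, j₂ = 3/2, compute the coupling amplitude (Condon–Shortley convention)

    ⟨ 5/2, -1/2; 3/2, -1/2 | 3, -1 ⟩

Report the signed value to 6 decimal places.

+0.129099

√[7·1!4!2!/8! · 2!3!1!2!2!4!] = √(48/5)
  +(−1)^0/∏(0,1,3,1,1,1)! = 1/6  (running 1/6)
  +(−1)^1/∏(1,0,2,0,2,2)! = -1/8  (running 1/24)
⟨..|..⟩ = √(48/5)·(1/24) = +0.129099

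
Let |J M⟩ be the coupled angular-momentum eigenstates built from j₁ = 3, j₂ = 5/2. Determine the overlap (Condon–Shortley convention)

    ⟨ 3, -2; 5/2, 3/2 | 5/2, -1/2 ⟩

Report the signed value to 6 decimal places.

-0.267261  (= −√(1/14))

triangle: 3!*3!*2!/9! = 72/362880
(j±m)!: 1!*5!*4!*1!*2!*3! = 34560
prefactor² = (2J+1)*Δ*N² = 288/7
  k=2: +1/(2!*1!*3!*2!*0!*0!) = 1/24
  k=3: −1/(3!*0!*2!*1!*1!*1!) = -1/12
Σ = -1/24  ⇒  CG² = 288/7*(-1/24)² = 1/14
CG = −√(1/14) = -0.267261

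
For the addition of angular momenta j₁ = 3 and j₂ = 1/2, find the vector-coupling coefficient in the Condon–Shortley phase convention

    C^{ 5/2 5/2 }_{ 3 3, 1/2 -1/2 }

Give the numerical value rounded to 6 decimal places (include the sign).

triangle: 1!*5!*0!/7! = 120/5040
(j±m)!: 6!*0!*0!*1!*5!*0! = 86400
prefactor² = (2J+1)*Δ*N² = 86400/7
  k=0: +1/(0!*1!*0!*0!*5!*0!) = 1/120
Σ = 1/120  ⇒  CG² = 86400/7*1/120² = 6/7
CG = +√(6/7) = +0.925820

+0.925820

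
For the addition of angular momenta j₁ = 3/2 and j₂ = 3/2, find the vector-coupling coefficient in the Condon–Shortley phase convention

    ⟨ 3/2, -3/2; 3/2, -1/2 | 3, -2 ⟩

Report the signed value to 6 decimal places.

j₁+j₂−J=0  J+j₁−j₂=3  J−j₁+j₂=3  j₁+j₂+J+1=7
(j₁±m₁, j₂±m₂, J±M) = (0,3,1,2,1,5)
P² = 72
sum k=0..0:
  [0] +1/12 = 1/12
S = 1/12
C² = P²·S² = 1/2 ; C = +0.707107

+√(1/2) = +0.707107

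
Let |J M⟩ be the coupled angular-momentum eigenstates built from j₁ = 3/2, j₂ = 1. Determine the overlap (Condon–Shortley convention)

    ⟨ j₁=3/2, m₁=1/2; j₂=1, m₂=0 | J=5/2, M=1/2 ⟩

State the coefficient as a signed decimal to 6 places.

+0.774597

j₁+j₂−J=0  J+j₁−j₂=3  J−j₁+j₂=2  j₁+j₂+J+1=6
(j₁±m₁, j₂±m₂, J±M) = (2,1,1,1,3,2)
P² = 12/5
sum k=0..0:
  [0] +1/2 = 1/2
S = 1/2
C² = P²·S² = 3/5 ; C = +0.774597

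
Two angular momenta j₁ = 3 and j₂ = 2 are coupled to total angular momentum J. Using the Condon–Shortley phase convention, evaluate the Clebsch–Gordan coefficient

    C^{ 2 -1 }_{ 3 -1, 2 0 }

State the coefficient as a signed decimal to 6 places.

triangle: 3!*3!*1!/8! = 36/40320
(j±m)!: 2!*4!*2!*2!*1!*3! = 1152
prefactor² = (2J+1)*Δ*N² = 36/7
  k=1: −1/(1!*2!*3!*1!*0!*0!) = -1/12
  k=2: +1/(2!*1!*2!*0!*1!*1!) = 1/4
Σ = 1/6  ⇒  CG² = 36/7*1/6² = 1/7
CG = +√(1/7) = +0.377964

+0.377964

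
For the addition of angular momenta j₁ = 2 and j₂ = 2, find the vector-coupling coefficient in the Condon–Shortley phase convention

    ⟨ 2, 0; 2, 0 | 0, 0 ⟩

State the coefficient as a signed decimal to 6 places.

j₁+j₂−J=4  J+j₁−j₂=0  J−j₁+j₂=0  j₁+j₂+J+1=5
(j₁±m₁, j₂±m₂, J±M) = (2,2,2,2,0,0)
P² = 16/5
sum k=2..2:
  [2] +1/4 = 1/4
S = 1/4
C² = P²·S² = 1/5 ; C = +0.447214

+0.447214  (= +√(1/5))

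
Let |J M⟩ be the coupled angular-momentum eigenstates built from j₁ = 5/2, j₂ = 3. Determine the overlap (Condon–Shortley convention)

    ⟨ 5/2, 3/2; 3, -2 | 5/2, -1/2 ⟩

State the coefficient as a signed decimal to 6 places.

+0.267261

triangle: 3!·2!·3!/9! = 72/362880
(j±m)!: 4!·1!·1!·5!·2!·3! = 34560
prefactor² = (2J+1)·Δ·N² = 288/7
  k=0: +1/(0!·3!·1!·1!·1!·2!) = 1/12
  k=1: −1/(1!·2!·0!·0!·2!·3!) = -1/24
Σ = 1/24  ⇒  CG² = 288/7·1/24² = 1/14
CG = +√(1/14) = +0.267261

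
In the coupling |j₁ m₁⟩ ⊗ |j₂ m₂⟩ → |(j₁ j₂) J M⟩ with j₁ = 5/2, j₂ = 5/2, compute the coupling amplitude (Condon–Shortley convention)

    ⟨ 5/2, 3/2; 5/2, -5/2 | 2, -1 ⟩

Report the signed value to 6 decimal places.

+0.597614

j₁+j₂−J=3  J+j₁−j₂=2  J−j₁+j₂=2  j₁+j₂+J+1=8
(j₁±m₁, j₂±m₂, J±M) = (4,1,0,5,1,3)
P² = 360/7
sum k=0..0:
  [0] +1/12 = 1/12
S = 1/12
C² = P²·S² = 5/14 ; C = +0.597614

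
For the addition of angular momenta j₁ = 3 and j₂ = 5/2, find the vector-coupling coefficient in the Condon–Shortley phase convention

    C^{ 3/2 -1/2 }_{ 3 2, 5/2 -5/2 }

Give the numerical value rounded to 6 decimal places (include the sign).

√[4·4!2!1!/8! · 5!1!0!5!1!2!] = √(960/7)
  +(−1)^0/∏(0,4,1,0,1,1)! = 1/24  (running 1/24)
⟨..|..⟩ = √(960/7)·(1/24) = +0.487950

+0.487950  (= +√(5/21))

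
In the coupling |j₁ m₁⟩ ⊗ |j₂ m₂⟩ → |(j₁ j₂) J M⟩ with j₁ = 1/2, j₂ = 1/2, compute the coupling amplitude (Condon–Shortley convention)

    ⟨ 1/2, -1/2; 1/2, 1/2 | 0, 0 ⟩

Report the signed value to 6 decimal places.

√[1·1!0!0!/2! · 0!1!1!0!0!0!] = √(1/2)
  +(−1)^1/∏(1,0,0,0,0,0)! = -1  (running -1)
⟨..|..⟩ = √(1/2)·(-1) = -0.707107

-0.707107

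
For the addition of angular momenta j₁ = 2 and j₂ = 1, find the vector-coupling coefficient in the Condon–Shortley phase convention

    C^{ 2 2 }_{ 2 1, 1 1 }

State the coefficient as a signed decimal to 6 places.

√[5·1!3!1!/6! · 3!1!2!0!4!0!] = √(12)
  +(−1)^1/∏(1,0,0,1,3,0)! = -1/6  (running -1/6)
⟨..|..⟩ = √(12)·(-1/6) = -0.577350

-0.577350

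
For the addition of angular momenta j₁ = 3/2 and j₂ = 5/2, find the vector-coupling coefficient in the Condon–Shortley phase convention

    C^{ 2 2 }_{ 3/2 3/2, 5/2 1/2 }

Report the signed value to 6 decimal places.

j₁+j₂−J=2  J+j₁−j₂=1  J−j₁+j₂=3  j₁+j₂+J+1=7
(j₁±m₁, j₂±m₂, J±M) = (3,0,3,2,4,0)
P² = 144/7
sum k=0..0:
  [0] +1/12 = 1/12
S = 1/12
C² = P²·S² = 1/7 ; C = +0.377964

+0.377964  (= +√(1/7))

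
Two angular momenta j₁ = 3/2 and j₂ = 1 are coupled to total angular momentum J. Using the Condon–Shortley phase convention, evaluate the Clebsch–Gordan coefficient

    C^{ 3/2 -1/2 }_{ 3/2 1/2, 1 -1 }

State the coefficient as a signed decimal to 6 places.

j₁+j₂−J=1  J+j₁−j₂=2  J−j₁+j₂=1  j₁+j₂+J+1=5
(j₁±m₁, j₂±m₂, J±M) = (2,1,0,2,1,2)
P² = 8/15
sum k=0..0:
  [0] +1/1 = 1
S = 1
C² = P²·S² = 8/15 ; C = +0.730297

+√(8/15) = +0.730297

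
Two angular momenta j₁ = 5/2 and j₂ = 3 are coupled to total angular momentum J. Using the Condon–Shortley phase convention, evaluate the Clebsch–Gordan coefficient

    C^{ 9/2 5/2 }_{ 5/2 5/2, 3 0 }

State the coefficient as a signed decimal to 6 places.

j₁+j₂−J=1  J+j₁−j₂=4  J−j₁+j₂=5  j₁+j₂+J+1=11
(j₁±m₁, j₂±m₂, J±M) = (5,0,3,3,7,2)
P² = 345600/11
sum k=0..0:
  [0] +1/288 = 1/288
S = 1/288
C² = P²·S² = 25/66 ; C = +0.615457

+√(25/66) = +0.615457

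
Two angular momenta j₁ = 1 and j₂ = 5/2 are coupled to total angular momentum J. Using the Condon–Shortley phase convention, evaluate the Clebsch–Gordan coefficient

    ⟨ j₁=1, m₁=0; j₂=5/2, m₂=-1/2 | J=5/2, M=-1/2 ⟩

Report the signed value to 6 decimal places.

+0.169031

triangle: 1!*1!*4!/7! = 24/5040
(j±m)!: 1!*1!*2!*3!*2!*3! = 144
prefactor² = (2J+1)*Δ*N² = 144/35
  k=0: +1/(0!*1!*1!*2!*0!*2!) = 1/4
  k=1: −1/(1!*0!*0!*1!*1!*3!) = -1/6
Σ = 1/12  ⇒  CG² = 144/35*1/12² = 1/35
CG = +√(1/35) = +0.169031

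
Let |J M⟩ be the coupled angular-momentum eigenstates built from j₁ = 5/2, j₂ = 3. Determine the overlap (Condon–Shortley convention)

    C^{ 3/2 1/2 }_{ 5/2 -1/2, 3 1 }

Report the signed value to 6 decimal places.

-0.097590

√[4·4!1!2!/8! · 2!3!4!2!2!1!] = √(192/35)
  +(−1)^2/∏(2,2,1,2,0,0)! = 1/8  (running 1/8)
  +(−1)^3/∏(3,1,0,1,1,1)! = -1/6  (running -1/24)
⟨..|..⟩ = √(192/35)·(-1/24) = -0.097590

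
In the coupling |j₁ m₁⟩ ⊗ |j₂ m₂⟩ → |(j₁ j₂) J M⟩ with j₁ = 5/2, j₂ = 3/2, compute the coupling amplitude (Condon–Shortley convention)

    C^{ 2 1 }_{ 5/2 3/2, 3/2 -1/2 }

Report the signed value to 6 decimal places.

√[5·2!3!1!/7! · 4!1!1!2!3!1!] = √(24/7)
  +(−1)^0/∏(0,2,1,1,2,0)! = 1/4  (running 1/4)
  +(−1)^1/∏(1,1,0,0,3,1)! = -1/6  (running 1/12)
⟨..|..⟩ = √(24/7)·(1/12) = +0.154303

+√(1/42) = +0.154303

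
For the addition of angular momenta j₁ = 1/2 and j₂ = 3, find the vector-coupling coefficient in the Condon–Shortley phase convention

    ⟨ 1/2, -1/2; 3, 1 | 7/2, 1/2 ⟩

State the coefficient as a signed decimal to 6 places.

+√(3/7) = +0.654654

j₁+j₂−J=0  J+j₁−j₂=1  J−j₁+j₂=6  j₁+j₂+J+1=8
(j₁±m₁, j₂±m₂, J±M) = (0,1,4,2,4,3)
P² = 6912/7
sum k=0..0:
  [0] +1/48 = 1/48
S = 1/48
C² = P²·S² = 3/7 ; C = +0.654654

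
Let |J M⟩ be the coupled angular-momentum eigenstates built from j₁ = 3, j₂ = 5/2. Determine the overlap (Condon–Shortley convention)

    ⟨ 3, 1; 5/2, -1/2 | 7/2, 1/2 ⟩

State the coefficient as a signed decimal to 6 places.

j₁+j₂−J=2  J+j₁−j₂=4  J−j₁+j₂=3  j₁+j₂+J+1=10
(j₁±m₁, j₂±m₂, J±M) = (4,2,2,3,4,3)
P² = 9216/175
sum k=0..2:
  [0] +1/16 = 1/16
  [1] −1/12 = -1/12
  [2] +1/288 = 1/288
S = -5/288
C² = P²·S² = 1/63 ; C = -0.125988

-0.125988  (= −√(1/63))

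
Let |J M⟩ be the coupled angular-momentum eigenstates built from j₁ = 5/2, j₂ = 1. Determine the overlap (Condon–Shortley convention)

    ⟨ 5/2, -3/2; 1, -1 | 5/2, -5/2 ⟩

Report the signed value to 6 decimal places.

+0.534522  (= +√(2/7))

triangle: 1!×4!×1!/7! = 24/5040
(j±m)!: 1!×4!×0!×2!×0!×5! = 5760
prefactor² = (2J+1)×Δ×N² = 1152/7
  k=0: +1/(0!×1!×4!×0!×0!×1!) = 1/24
Σ = 1/24  ⇒  CG² = 1152/7×1/24² = 2/7
CG = +√(2/7) = +0.534522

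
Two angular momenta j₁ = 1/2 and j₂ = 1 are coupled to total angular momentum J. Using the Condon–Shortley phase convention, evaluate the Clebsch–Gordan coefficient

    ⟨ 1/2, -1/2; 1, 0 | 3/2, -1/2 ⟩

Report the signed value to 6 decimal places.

+√(2/3) ≈ +0.816497

j₁+j₂−J=0  J+j₁−j₂=1  J−j₁+j₂=2  j₁+j₂+J+1=4
(j₁±m₁, j₂±m₂, J±M) = (0,1,1,1,1,2)
P² = 2/3
sum k=0..0:
  [0] +1/1 = 1
S = 1
C² = P²·S² = 2/3 ; C = +0.816497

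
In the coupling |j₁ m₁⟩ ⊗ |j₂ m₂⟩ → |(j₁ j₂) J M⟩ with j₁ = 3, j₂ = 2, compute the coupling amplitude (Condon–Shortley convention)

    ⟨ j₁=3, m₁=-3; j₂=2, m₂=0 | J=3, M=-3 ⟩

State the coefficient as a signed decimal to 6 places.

j₁+j₂−J=2  J+j₁−j₂=4  J−j₁+j₂=2  j₁+j₂+J+1=9
(j₁±m₁, j₂±m₂, J±M) = (0,6,2,2,0,6)
P² = 3840
sum k=2..2:
  [2] +1/96 = 1/96
S = 1/96
C² = P²·S² = 5/12 ; C = +0.645497

+0.645497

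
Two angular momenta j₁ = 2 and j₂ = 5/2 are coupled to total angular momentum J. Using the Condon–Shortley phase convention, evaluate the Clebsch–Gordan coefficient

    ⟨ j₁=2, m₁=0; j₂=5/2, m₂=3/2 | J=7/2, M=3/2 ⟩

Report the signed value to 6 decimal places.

triangle: 1!*3!*4!/9! = 144/362880
(j±m)!: 2!*2!*4!*1!*5!*2! = 23040
prefactor² = (2J+1)*Δ*N² = 512/7
  k=0: +1/(0!*1!*2!*4!*1!*0!) = 1/48
  k=1: −1/(1!*0!*1!*3!*2!*1!) = -1/12
Σ = -1/16  ⇒  CG² = 512/7*(-1/16)² = 2/7
CG = −√(2/7) = -0.534522

−√(2/7) = -0.534522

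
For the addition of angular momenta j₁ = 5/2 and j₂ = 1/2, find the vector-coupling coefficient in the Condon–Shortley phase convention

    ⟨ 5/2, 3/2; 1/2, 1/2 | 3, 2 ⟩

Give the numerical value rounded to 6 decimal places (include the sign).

j₁+j₂−J=0  J+j₁−j₂=5  J−j₁+j₂=1  j₁+j₂+J+1=7
(j₁±m₁, j₂±m₂, J±M) = (4,1,1,0,5,1)
P² = 480
sum k=0..0:
  [0] +1/24 = 1/24
S = 1/24
C² = P²·S² = 5/6 ; C = +0.912871

+√(5/6) = +0.912871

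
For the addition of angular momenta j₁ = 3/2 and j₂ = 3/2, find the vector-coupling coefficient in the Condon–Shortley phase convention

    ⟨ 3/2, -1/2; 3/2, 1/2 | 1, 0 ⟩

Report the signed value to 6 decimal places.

-0.223607  (= −√(1/20))

√[3·2!1!1!/5! · 1!2!2!1!1!1!] = √(1/5)
  +(−1)^1/∏(1,1,1,1,0,0)! = -1  (running -1)
  +(−1)^2/∏(2,0,0,0,1,1)! = 1/2  (running -1/2)
⟨..|..⟩ = √(1/5)·(-1/2) = -0.223607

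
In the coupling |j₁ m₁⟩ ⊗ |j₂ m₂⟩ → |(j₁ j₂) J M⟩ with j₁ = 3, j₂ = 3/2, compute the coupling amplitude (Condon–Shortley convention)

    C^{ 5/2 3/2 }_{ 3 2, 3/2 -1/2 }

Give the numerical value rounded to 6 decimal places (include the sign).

+√(1/14) = +0.267261

j₁+j₂−J=2  J+j₁−j₂=4  J−j₁+j₂=1  j₁+j₂+J+1=8
(j₁±m₁, j₂±m₂, J±M) = (5,1,1,2,4,1)
P² = 288/7
sum k=0..1:
  [0] +1/12 = 1/12
  [1] −1/24 = -1/24
S = 1/24
C² = P²·S² = 1/14 ; C = +0.267261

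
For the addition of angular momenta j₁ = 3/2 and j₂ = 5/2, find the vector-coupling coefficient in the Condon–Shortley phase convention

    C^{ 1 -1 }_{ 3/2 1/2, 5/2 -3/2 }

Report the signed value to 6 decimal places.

−√(3/10) = -0.547723

triangle: 3!*0!*2!/6! = 12/720
(j±m)!: 2!*1!*1!*4!*0!*2! = 96
prefactor² = (2J+1)*Δ*N² = 24/5
  k=1: −1/(1!*2!*0!*0!*0!*2!) = -1/4
Σ = -1/4  ⇒  CG² = 24/5*(-1/4)² = 3/10
CG = −√(3/10) = -0.547723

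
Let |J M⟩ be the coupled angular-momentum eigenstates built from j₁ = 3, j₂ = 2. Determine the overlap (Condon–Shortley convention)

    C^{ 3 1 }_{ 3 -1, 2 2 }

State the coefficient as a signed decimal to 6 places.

√[7·2!4!2!/9! · 2!4!4!0!4!2!] = √(512/5)
  +(−1)^2/∏(2,0,2,2,2,0)! = 1/16  (running 1/16)
⟨..|..⟩ = √(512/5)·(1/16) = +0.632456

+√(2/5) ≈ +0.632456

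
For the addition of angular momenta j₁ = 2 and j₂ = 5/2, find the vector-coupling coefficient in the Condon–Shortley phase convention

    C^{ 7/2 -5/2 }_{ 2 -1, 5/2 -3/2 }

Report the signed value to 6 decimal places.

+√(1/63) = +0.125988

j₁+j₂−J=1  J+j₁−j₂=3  J−j₁+j₂=4  j₁+j₂+J+1=9
(j₁±m₁, j₂±m₂, J±M) = (1,3,1,4,1,6)
P² = 2304/7
sum k=0..1:
  [0] +1/36 = 1/36
  [1] −1/48 = -1/48
S = 1/144
C² = P²·S² = 1/63 ; C = +0.125988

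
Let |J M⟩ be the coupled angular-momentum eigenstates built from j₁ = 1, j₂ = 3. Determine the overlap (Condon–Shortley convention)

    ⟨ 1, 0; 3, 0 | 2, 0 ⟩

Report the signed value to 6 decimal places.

-0.654654

√[5·2!0!4!/7! · 1!1!3!3!2!2!] = √(48/7)
  +(−1)^1/∏(1,1,0,2,0,2)! = -1/4  (running -1/4)
⟨..|..⟩ = √(48/7)·(-1/4) = -0.654654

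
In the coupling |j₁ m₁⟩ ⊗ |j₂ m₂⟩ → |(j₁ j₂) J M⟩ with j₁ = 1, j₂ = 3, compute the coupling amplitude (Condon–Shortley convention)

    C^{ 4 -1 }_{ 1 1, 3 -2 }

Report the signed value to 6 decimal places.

+√(3/28) ≈ +0.327327

triangle: 0!×2!×6!/9! = 1440/362880
(j±m)!: 2!×0!×1!×5!×3!×5! = 172800
prefactor² = (2J+1)×Δ×N² = 43200/7
  k=0: +1/(0!×0!×0!×1!×2!×5!) = 1/240
Σ = 1/240  ⇒  CG² = 43200/7×1/240² = 3/28
CG = +√(3/28) = +0.327327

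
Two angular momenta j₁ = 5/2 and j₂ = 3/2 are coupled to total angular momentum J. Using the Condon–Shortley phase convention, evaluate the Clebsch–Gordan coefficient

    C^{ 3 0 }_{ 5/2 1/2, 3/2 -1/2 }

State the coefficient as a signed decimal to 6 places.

+√(1/5) = +0.447214

triangle: 1!×4!×2!/8! = 48/40320
(j±m)!: 3!×2!×1!×2!×3!×3! = 864
prefactor² = (2J+1)×Δ×N² = 36/5
  k=0: +1/(0!×1!×2!×1!×2!×1!) = 1/4
  k=1: −1/(1!×0!×1!×0!×3!×2!) = -1/12
Σ = 1/6  ⇒  CG² = 36/5×1/6² = 1/5
CG = +√(1/5) = +0.447214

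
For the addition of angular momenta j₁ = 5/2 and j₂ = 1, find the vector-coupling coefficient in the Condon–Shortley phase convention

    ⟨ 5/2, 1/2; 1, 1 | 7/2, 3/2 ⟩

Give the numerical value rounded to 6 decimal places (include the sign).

√[8·0!5!2!/8! · 3!2!2!0!5!2!] = √(1920/7)
  +(−1)^0/∏(0,0,2,2,3,0)! = 1/24  (running 1/24)
⟨..|..⟩ = √(1920/7)·(1/24) = +0.690066

+0.690066  (= +√(10/21))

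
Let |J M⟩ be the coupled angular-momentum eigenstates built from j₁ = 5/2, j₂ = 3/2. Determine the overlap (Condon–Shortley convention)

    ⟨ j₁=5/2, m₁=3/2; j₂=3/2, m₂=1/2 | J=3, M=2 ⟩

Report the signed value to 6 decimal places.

triangle: 1!×4!×2!/8! = 48/40320
(j±m)!: 4!×1!×2!×1!×5!×1! = 5760
prefactor² = (2J+1)×Δ×N² = 48
  k=0: +1/(0!×1!×1!×2!×3!×0!) = 1/12
  k=1: −1/(1!×0!×0!×1!×4!×1!) = -1/24
Σ = 1/24  ⇒  CG² = 48×1/24² = 1/12
CG = +√(1/12) = +0.288675

+0.288675  (= +√(1/12))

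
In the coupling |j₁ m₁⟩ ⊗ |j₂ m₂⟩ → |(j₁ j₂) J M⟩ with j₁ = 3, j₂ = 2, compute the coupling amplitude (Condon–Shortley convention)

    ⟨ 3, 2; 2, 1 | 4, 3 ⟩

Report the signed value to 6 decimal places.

+√(1/20) = +0.223607

j₁+j₂−J=1  J+j₁−j₂=5  J−j₁+j₂=3  j₁+j₂+J+1=10
(j₁±m₁, j₂±m₂, J±M) = (5,1,3,1,7,1)
P² = 6480
sum k=0..1:
  [0] +1/144 = 1/144
  [1] −1/240 = -1/240
S = 1/360
C² = P²·S² = 1/20 ; C = +0.223607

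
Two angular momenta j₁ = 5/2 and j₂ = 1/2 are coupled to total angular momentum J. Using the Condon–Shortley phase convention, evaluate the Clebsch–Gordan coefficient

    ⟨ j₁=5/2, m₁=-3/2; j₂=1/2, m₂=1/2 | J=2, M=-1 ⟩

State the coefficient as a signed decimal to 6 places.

−√(2/3) = -0.816497

√[5·1!4!0!/6! · 1!4!1!0!1!3!] = √(24)
  +(−1)^1/∏(1,0,3,0,1,0)! = -1/6  (running -1/6)
⟨..|..⟩ = √(24)·(-1/6) = -0.816497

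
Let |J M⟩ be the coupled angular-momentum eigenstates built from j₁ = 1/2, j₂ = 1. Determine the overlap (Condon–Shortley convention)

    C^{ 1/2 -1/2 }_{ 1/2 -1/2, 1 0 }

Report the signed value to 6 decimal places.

−√(1/3) ≈ -0.577350

j₁+j₂−J=1  J+j₁−j₂=0  J−j₁+j₂=1  j₁+j₂+J+1=3
(j₁±m₁, j₂±m₂, J±M) = (0,1,1,1,0,1)
P² = 1/3
sum k=1..1:
  [1] −1/1 = -1
S = -1
C² = P²·S² = 1/3 ; C = -0.577350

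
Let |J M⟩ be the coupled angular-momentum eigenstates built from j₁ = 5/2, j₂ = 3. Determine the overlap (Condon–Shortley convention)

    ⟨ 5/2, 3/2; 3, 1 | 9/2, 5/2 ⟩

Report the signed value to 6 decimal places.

+√(10/99) = +0.317821

j₁+j₂−J=1  J+j₁−j₂=4  J−j₁+j₂=5  j₁+j₂+J+1=11
(j₁±m₁, j₂±m₂, J±M) = (4,1,4,2,7,2)
P² = 92160/11
sum k=0..1:
  [0] +1/144 = 1/144
  [1] −1/288 = -1/288
S = 1/288
C² = P²·S² = 10/99 ; C = +0.317821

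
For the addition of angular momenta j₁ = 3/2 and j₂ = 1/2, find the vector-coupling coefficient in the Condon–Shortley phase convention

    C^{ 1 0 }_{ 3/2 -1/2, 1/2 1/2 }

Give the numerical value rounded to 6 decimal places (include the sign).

√[3·1!2!0!/4! · 1!2!1!0!1!1!] = √(1/2)
  +(−1)^1/∏(1,0,1,0,1,0)! = -1  (running -1)
⟨..|..⟩ = √(1/2)·(-1) = -0.707107

−√(1/2) = -0.707107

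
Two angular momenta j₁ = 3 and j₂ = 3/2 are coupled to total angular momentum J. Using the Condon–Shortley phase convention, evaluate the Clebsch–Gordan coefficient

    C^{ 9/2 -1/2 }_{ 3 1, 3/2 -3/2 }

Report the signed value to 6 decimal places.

triangle: 0!*6!*3!/10! = 4320/3628800
(j±m)!: 4!*2!*0!*3!*4!*5! = 829440
prefactor² = (2J+1)*Δ*N² = 69120/7
  k=0: +1/(0!*0!*2!*0!*4!*3!) = 1/288
Σ = 1/288  ⇒  CG² = 69120/7*1/288² = 5/42
CG = +√(5/42) = +0.345033

+√(5/42) ≈ +0.345033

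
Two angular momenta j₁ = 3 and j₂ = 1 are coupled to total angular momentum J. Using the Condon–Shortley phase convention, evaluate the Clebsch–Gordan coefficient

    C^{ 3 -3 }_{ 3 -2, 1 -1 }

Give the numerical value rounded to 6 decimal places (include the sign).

+0.500000

j₁+j₂−J=1  J+j₁−j₂=5  J−j₁+j₂=1  j₁+j₂+J+1=8
(j₁±m₁, j₂±m₂, J±M) = (1,5,0,2,0,6)
P² = 3600
sum k=0..0:
  [0] +1/120 = 1/120
S = 1/120
C² = P²·S² = 1/4 ; C = +0.500000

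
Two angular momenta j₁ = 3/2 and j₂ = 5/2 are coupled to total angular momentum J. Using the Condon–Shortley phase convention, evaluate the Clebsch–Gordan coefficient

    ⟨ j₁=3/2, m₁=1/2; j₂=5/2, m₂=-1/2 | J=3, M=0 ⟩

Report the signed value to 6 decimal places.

triangle: 1!·2!·4!/8! = 48/40320
(j±m)!: 2!·1!·2!·3!·3!·3! = 864
prefactor² = (2J+1)·Δ·N² = 36/5
  k=0: +1/(0!·1!·1!·2!·1!·2!) = 1/4
  k=1: −1/(1!·0!·0!·1!·2!·3!) = -1/12
Σ = 1/6  ⇒  CG² = 36/5·1/6² = 1/5
CG = +√(1/5) = +0.447214

+0.447214  (= +√(1/5))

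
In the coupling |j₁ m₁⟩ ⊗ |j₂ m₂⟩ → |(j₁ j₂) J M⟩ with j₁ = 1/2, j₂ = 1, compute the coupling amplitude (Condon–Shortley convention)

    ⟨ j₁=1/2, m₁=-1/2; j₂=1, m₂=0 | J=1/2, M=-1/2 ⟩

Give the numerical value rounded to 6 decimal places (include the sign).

−√(1/3) ≈ -0.577350

j₁+j₂−J=1  J+j₁−j₂=0  J−j₁+j₂=1  j₁+j₂+J+1=3
(j₁±m₁, j₂±m₂, J±M) = (0,1,1,1,0,1)
P² = 1/3
sum k=1..1:
  [1] −1/1 = -1
S = -1
C² = P²·S² = 1/3 ; C = -0.577350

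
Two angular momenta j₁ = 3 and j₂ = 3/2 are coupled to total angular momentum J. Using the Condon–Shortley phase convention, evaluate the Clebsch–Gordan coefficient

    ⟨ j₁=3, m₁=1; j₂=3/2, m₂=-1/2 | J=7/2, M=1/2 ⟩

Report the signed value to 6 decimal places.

+0.534522  (= +√(2/7))

triangle: 1!×5!×2!/9! = 240/362880
(j±m)!: 4!×2!×1!×2!×4!×3! = 13824
prefactor² = (2J+1)×Δ×N² = 512/7
  k=0: +1/(0!×1!×2!×1!×3!×1!) = 1/12
  k=1: −1/(1!×0!×1!×0!×4!×2!) = -1/48
Σ = 1/16  ⇒  CG² = 512/7×1/16² = 2/7
CG = +√(2/7) = +0.534522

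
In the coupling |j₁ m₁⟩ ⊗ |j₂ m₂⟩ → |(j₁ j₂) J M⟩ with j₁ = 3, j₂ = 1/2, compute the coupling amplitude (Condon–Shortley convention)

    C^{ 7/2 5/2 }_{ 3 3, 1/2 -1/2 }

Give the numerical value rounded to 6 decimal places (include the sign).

j₁+j₂−J=0  J+j₁−j₂=6  J−j₁+j₂=1  j₁+j₂+J+1=8
(j₁±m₁, j₂±m₂, J±M) = (6,0,0,1,6,1)
P² = 518400/7
sum k=0..0:
  [0] +1/720 = 1/720
S = 1/720
C² = P²·S² = 1/7 ; C = +0.377964

+0.377964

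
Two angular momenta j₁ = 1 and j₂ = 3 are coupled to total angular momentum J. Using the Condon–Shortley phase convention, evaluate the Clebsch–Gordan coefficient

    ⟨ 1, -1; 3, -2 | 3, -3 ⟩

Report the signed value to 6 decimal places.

j₁+j₂−J=1  J+j₁−j₂=1  J−j₁+j₂=5  j₁+j₂+J+1=8
(j₁±m₁, j₂±m₂, J±M) = (0,2,1,5,0,6)
P² = 3600
sum k=1..1:
  [1] −1/120 = -1/120
S = -1/120
C² = P²·S² = 1/4 ; C = -0.500000

-0.500000  (= −√(1/4))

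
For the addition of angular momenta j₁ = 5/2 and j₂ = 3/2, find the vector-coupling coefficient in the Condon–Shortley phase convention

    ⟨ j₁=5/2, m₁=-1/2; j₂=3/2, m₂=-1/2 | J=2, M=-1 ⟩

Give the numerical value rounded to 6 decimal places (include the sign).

-0.545545

j₁+j₂−J=2  J+j₁−j₂=3  J−j₁+j₂=1  j₁+j₂+J+1=7
(j₁±m₁, j₂±m₂, J±M) = (2,3,1,2,1,3)
P² = 12/7
sum k=0..1:
  [0] +1/12 = 1/12
  [1] −1/2 = -1/2
S = -5/12
C² = P²·S² = 25/84 ; C = -0.545545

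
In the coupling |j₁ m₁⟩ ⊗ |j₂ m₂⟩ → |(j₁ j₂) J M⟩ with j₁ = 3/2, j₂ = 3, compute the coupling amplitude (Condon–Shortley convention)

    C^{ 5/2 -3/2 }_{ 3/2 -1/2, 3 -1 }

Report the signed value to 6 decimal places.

triangle: 2!·1!·4!/8! = 48/40320
(j±m)!: 1!·2!·2!·4!·1!·4! = 2304
prefactor² = (2J+1)·Δ·N² = 576/35
  k=1: −1/(1!·1!·1!·1!·0!·3!) = -1/6
  k=2: +1/(2!·0!·0!·0!·1!·4!) = 1/48
Σ = -7/48  ⇒  CG² = 576/35·(-7/48)² = 7/20
CG = −√(7/20) = -0.591608

-0.591608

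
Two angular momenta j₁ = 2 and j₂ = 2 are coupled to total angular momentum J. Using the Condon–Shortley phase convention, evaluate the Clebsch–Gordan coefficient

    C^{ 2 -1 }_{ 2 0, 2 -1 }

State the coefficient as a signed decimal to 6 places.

triangle: 2!*2!*2!/7! = 8/5040
(j±m)!: 2!*2!*1!*3!*1!*3! = 144
prefactor² = (2J+1)*Δ*N² = 8/7
  k=0: +1/(0!*2!*2!*1!*0!*1!) = 1/4
  k=1: −1/(1!*1!*1!*0!*1!*2!) = -1/2
Σ = -1/4  ⇒  CG² = 8/7*(-1/4)² = 1/14
CG = −√(1/14) = -0.267261

-0.267261  (= −√(1/14))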